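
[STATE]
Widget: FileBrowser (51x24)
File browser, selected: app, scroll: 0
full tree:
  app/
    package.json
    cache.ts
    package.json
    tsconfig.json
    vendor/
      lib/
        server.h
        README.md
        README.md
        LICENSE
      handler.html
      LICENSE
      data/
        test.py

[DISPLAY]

> [-] app/                                         
    package.json                                   
    cache.ts                                       
    package.json                                   
    tsconfig.json                                  
    [+] vendor/                                    
                                                   
                                                   
                                                   
                                                   
                                                   
                                                   
                                                   
                                                   
                                                   
                                                   
                                                   
                                                   
                                                   
                                                   
                                                   
                                                   
                                                   
                                                   


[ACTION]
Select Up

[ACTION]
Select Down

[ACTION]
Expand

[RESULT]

  [-] app/                                         
  > package.json                                   
    cache.ts                                       
    package.json                                   
    tsconfig.json                                  
    [+] vendor/                                    
                                                   
                                                   
                                                   
                                                   
                                                   
                                                   
                                                   
                                                   
                                                   
                                                   
                                                   
                                                   
                                                   
                                                   
                                                   
                                                   
                                                   
                                                   


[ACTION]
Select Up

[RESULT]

> [-] app/                                         
    package.json                                   
    cache.ts                                       
    package.json                                   
    tsconfig.json                                  
    [+] vendor/                                    
                                                   
                                                   
                                                   
                                                   
                                                   
                                                   
                                                   
                                                   
                                                   
                                                   
                                                   
                                                   
                                                   
                                                   
                                                   
                                                   
                                                   
                                                   


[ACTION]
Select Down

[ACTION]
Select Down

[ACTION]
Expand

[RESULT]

  [-] app/                                         
    package.json                                   
  > cache.ts                                       
    package.json                                   
    tsconfig.json                                  
    [+] vendor/                                    
                                                   
                                                   
                                                   
                                                   
                                                   
                                                   
                                                   
                                                   
                                                   
                                                   
                                                   
                                                   
                                                   
                                                   
                                                   
                                                   
                                                   
                                                   


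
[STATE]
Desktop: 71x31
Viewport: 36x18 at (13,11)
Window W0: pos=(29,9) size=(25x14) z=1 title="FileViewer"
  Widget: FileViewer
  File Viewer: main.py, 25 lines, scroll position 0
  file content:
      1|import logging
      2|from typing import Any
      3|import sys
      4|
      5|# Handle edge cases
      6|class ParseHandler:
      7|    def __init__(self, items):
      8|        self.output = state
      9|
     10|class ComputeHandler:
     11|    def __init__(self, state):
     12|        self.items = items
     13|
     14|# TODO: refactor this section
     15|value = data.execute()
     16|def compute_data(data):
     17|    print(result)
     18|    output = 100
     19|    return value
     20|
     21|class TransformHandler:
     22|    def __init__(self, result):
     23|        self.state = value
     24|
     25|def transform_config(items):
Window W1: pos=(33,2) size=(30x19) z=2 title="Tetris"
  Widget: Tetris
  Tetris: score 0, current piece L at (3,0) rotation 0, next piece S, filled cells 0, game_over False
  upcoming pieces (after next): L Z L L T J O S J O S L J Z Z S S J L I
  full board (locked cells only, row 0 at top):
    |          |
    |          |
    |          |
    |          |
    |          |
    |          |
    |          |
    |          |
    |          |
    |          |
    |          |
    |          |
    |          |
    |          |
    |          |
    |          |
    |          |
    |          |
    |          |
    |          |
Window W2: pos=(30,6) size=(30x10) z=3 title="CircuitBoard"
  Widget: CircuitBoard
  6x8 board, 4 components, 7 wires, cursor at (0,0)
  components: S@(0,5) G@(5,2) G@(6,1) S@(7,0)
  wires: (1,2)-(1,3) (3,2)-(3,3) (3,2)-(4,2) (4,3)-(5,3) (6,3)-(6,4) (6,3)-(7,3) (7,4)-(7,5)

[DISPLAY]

                ┠┃                  
                ┃┃1           · ─ · 
                ┃┃                  
                ┃┃2                 
                ┃┗━━━━━━━━━━━━━━━━━━
                ┃# H┃          │    
                ┃cla┃          │    
                ┃   ┃          │    
                ┃   ┃          │    
                ┃   ┗━━━━━━━━━━━━━━━
                ┃class ComputeHandle
                ┗━━━━━━━━━━━━━━━━━━━
                                    
                                    
                                    
                                    
                                    
                                    


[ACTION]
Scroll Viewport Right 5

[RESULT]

           ┠┃                       
           ┃┃1           · ─ ·      
           ┃┃                       
           ┃┃2                      
           ┃┗━━━━━━━━━━━━━━━━━━━━━━━
           ┃# H┃          │         
           ┃cla┃          │         
           ┃   ┃          │         
           ┃   ┃          │         
           ┃   ┗━━━━━━━━━━━━━━━━━━━━
           ┃class ComputeHandler: ▼┃
           ┗━━━━━━━━━━━━━━━━━━━━━━━┛
                                    
                                    
                                    
                                    
                                    
                                    


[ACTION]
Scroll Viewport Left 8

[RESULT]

                   ┠┃               
                   ┃┃1           · ─
                   ┃┃               
                   ┃┃2              
                   ┃┗━━━━━━━━━━━━━━━
                   ┃# H┃          │ 
                   ┃cla┃          │ 
                   ┃   ┃          │ 
                   ┃   ┃          │ 
                   ┃   ┗━━━━━━━━━━━━
                   ┃class ComputeHan
                   ┗━━━━━━━━━━━━━━━━
                                    
                                    
                                    
                                    
                                    
                                    


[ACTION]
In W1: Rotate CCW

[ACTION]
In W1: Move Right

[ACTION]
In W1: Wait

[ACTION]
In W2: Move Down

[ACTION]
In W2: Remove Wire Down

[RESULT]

                   ┠┃               
                   ┃┃1  [.]      · ─
                   ┃┃               
                   ┃┃2              
                   ┃┗━━━━━━━━━━━━━━━
                   ┃# H┃          │ 
                   ┃cla┃          │ 
                   ┃   ┃          │ 
                   ┃   ┃          │ 
                   ┃   ┗━━━━━━━━━━━━
                   ┃class ComputeHan
                   ┗━━━━━━━━━━━━━━━━
                                    
                                    
                                    
                                    
                                    
                                    


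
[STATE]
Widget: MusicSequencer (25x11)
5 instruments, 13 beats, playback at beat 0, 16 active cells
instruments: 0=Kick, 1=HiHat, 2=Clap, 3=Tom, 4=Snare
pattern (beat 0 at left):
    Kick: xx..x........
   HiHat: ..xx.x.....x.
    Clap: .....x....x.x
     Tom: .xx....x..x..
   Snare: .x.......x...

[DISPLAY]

      ▼123456789012      
  Kick██··█········      
 HiHat··██·█·····█·      
  Clap·····█····█·█      
   Tom·██····█··█··      
 Snare·█·······█···      
                         
                         
                         
                         
                         


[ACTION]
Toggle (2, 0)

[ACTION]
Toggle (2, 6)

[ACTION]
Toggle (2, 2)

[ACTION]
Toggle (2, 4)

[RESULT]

      ▼123456789012      
  Kick██··█········      
 HiHat··██·█·····█·      
  Clap█·█·███···█·█      
   Tom·██····█··█··      
 Snare·█·······█···      
                         
                         
                         
                         
                         


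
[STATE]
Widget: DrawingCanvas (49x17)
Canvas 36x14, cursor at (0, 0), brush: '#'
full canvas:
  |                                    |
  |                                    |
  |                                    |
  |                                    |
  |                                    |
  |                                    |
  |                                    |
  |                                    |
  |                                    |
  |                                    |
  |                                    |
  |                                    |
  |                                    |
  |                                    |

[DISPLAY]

+                                                
                                                 
                                                 
                                                 
                                                 
                                                 
                                                 
                                                 
                                                 
                                                 
                                                 
                                                 
                                                 
                                                 
                                                 
                                                 
                                                 


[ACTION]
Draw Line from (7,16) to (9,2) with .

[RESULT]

+                                                
                                                 
                                                 
                                                 
                                                 
                                                 
                                                 
             ....                                
      .......                                    
  ....                                           
                                                 
                                                 
                                                 
                                                 
                                                 
                                                 
                                                 


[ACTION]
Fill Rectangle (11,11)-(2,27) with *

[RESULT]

+                                                
                                                 
           *****************                     
           *****************                     
           *****************                     
           *****************                     
           *****************                     
           *****************                     
      .....*****************                     
  ....     *****************                     
           *****************                     
           *****************                     
                                                 
                                                 
                                                 
                                                 
                                                 


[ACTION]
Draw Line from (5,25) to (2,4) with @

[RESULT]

+                                                
                                                 
    @@@@   *****************                     
        @@@@@@@*************                     
           ****@@@@@@@******                     
           ***********@@@@**                     
           *****************                     
           *****************                     
      .....*****************                     
  ....     *****************                     
           *****************                     
           *****************                     
                                                 
                                                 
                                                 
                                                 
                                                 


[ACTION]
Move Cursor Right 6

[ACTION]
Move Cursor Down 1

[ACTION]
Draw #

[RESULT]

                                                 
      #                                          
    @@@@   *****************                     
        @@@@@@@*************                     
           ****@@@@@@@******                     
           ***********@@@@**                     
           *****************                     
           *****************                     
      .....*****************                     
  ....     *****************                     
           *****************                     
           *****************                     
                                                 
                                                 
                                                 
                                                 
                                                 


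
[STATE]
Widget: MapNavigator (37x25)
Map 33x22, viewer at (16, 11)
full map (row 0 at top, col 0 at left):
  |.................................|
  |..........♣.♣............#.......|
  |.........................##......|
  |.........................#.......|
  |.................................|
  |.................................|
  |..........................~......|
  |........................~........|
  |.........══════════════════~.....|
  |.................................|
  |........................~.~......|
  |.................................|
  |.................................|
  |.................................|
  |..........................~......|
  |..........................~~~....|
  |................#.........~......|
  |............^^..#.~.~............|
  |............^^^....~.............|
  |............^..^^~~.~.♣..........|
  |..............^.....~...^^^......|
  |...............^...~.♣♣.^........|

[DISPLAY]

                                     
  .................................  
  ..........♣.♣............#.......  
  .........................##......  
  .........................#.......  
  .................................  
  .................................  
  ..........................~......  
  ........................~........  
  .........══════════════════~.....  
  .................................  
  ........................~.~......  
  ................@................  
  .................................  
  .................................  
  ..........................~......  
  ..........................~~~....  
  ................#.........~......  
  ............^^..#.~.~............  
  ............^^^....~.............  
  ............^..^^~~.~.♣..........  
  ..............^.....~...^^^......  
  ...............^...~.♣♣.^........  
                                     
                                     


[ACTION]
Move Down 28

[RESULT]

  .................................  
  ........................~.~......  
  .................................  
  .................................  
  .................................  
  ..........................~......  
  ..........................~~~....  
  ................#.........~......  
  ............^^..#.~.~............  
  ............^^^....~.............  
  ............^..^^~~.~.♣..........  
  ..............^.....~...^^^......  
  ...............^@..~.♣♣.^........  
                                     
                                     
                                     
                                     
                                     
                                     
                                     
                                     
                                     
                                     
                                     
                                     


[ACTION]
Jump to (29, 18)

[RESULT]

...............~......               
.............~........               
════════════════~.....               
......................               
.............~.~......               
......................               
......................               
......................               
...............~......               
...............~~~....               
.....#.........~......               
.^^..#.~.~............               
.^^^....~.........@...               
.^..^^~~.~.♣..........               
...^.....~...^^^......               
....^...~.♣♣.^........               
                                     
                                     
                                     
                                     
                                     
                                     
                                     
                                     
                                     


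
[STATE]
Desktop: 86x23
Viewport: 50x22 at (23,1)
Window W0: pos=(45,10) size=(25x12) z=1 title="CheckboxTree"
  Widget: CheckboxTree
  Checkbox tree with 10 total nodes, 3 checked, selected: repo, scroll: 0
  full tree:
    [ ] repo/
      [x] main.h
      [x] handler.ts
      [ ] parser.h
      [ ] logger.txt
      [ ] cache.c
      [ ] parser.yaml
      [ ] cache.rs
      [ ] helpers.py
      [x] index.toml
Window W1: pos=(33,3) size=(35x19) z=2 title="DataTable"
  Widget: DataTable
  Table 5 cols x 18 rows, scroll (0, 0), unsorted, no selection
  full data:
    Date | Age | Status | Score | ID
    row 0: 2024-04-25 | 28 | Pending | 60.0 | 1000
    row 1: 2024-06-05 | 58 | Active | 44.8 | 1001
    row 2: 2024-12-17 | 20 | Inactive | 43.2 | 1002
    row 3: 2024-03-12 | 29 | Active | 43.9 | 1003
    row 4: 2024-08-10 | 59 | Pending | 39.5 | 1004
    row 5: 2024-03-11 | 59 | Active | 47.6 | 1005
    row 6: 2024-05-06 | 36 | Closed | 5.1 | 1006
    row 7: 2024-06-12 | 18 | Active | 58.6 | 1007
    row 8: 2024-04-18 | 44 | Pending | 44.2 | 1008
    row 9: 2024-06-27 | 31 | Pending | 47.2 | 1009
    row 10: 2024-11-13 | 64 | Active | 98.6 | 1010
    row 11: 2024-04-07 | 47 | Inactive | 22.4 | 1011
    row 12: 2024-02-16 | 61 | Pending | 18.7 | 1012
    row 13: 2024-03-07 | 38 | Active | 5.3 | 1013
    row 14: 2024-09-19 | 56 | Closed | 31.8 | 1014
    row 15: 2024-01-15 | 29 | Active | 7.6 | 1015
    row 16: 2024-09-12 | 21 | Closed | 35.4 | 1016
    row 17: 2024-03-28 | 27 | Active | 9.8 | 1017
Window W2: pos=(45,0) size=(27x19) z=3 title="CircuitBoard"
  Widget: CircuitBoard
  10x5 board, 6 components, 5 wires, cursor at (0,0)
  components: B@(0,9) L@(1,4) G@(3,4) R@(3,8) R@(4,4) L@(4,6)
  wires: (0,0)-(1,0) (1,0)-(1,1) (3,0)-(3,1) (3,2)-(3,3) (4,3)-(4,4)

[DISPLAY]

                      ┃ CircuitBoard            ┃ 
                      ┠─────────────────────────┨ 
          ┏━━━━━━━━━━━┃   0 1 2 3 4 5 6 7 8 9   ┃ 
          ┃ DataTable ┃0  [.]                   ┃ 
          ┠───────────┃    │                    ┃ 
          ┃Date      │┃1   · ─ ·           L    ┃ 
          ┃──────────┼┃                         ┃ 
          ┃2024-04-25│┃2                        ┃ 
          ┃2024-06-05│┃                         ┃ 
          ┃2024-12-17│┃3   · ─ ·   · ─ ·   G    ┃ 
          ┃2024-03-12│┃                         ┃ 
          ┃2024-08-10│┃4               · ─ R    ┃ 
          ┃2024-03-11│┃Cursor: (0,0)            ┃ 
          ┃2024-05-06│┃                         ┃ 
          ┃2024-06-12│┃                         ┃ 
          ┃2024-04-18│┃                         ┃ 
          ┃2024-06-27│┃                         ┃ 
          ┃2024-11-13│┗━━━━━━━━━━━━━━━━━━━━━━━━━┛ 
          ┃2024-04-07│47 │Inactive│22.4 │101┃ ┃   
          ┃2024-02-16│61 │Pending │18.7 │101┃ ┃   
          ┗━━━━━━━━━━━━━━━━━━━━━━━━━━━━━━━━━┛━┛   
                                                  


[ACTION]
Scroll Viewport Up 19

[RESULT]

                      ┏━━━━━━━━━━━━━━━━━━━━━━━━━┓ 
                      ┃ CircuitBoard            ┃ 
                      ┠─────────────────────────┨ 
          ┏━━━━━━━━━━━┃   0 1 2 3 4 5 6 7 8 9   ┃ 
          ┃ DataTable ┃0  [.]                   ┃ 
          ┠───────────┃    │                    ┃ 
          ┃Date      │┃1   · ─ ·           L    ┃ 
          ┃──────────┼┃                         ┃ 
          ┃2024-04-25│┃2                        ┃ 
          ┃2024-06-05│┃                         ┃ 
          ┃2024-12-17│┃3   · ─ ·   · ─ ·   G    ┃ 
          ┃2024-03-12│┃                         ┃ 
          ┃2024-08-10│┃4               · ─ R    ┃ 
          ┃2024-03-11│┃Cursor: (0,0)            ┃ 
          ┃2024-05-06│┃                         ┃ 
          ┃2024-06-12│┃                         ┃ 
          ┃2024-04-18│┃                         ┃ 
          ┃2024-06-27│┃                         ┃ 
          ┃2024-11-13│┗━━━━━━━━━━━━━━━━━━━━━━━━━┛ 
          ┃2024-04-07│47 │Inactive│22.4 │101┃ ┃   
          ┃2024-02-16│61 │Pending │18.7 │101┃ ┃   
          ┗━━━━━━━━━━━━━━━━━━━━━━━━━━━━━━━━━┛━┛   


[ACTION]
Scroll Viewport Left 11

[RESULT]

                                 ┏━━━━━━━━━━━━━━━━
                                 ┃ CircuitBoard   
                                 ┠────────────────
                     ┏━━━━━━━━━━━┃   0 1 2 3 4 5 6
                     ┃ DataTable ┃0  [.]          
                     ┠───────────┃    │           
                     ┃Date      │┃1   · ─ ·       
                     ┃──────────┼┃                
                     ┃2024-04-25│┃2               
                     ┃2024-06-05│┃                
                     ┃2024-12-17│┃3   · ─ ·   · ─ 
                     ┃2024-03-12│┃                
                     ┃2024-08-10│┃4               
                     ┃2024-03-11│┃Cursor: (0,0)   
                     ┃2024-05-06│┃                
                     ┃2024-06-12│┃                
                     ┃2024-04-18│┃                
                     ┃2024-06-27│┃                
                     ┃2024-11-13│┗━━━━━━━━━━━━━━━━
                     ┃2024-04-07│47 │Inactive│22.4
                     ┃2024-02-16│61 │Pending │18.7
                     ┗━━━━━━━━━━━━━━━━━━━━━━━━━━━━


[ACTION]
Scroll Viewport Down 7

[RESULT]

                                 ┃ CircuitBoard   
                                 ┠────────────────
                     ┏━━━━━━━━━━━┃   0 1 2 3 4 5 6
                     ┃ DataTable ┃0  [.]          
                     ┠───────────┃    │           
                     ┃Date      │┃1   · ─ ·       
                     ┃──────────┼┃                
                     ┃2024-04-25│┃2               
                     ┃2024-06-05│┃                
                     ┃2024-12-17│┃3   · ─ ·   · ─ 
                     ┃2024-03-12│┃                
                     ┃2024-08-10│┃4               
                     ┃2024-03-11│┃Cursor: (0,0)   
                     ┃2024-05-06│┃                
                     ┃2024-06-12│┃                
                     ┃2024-04-18│┃                
                     ┃2024-06-27│┃                
                     ┃2024-11-13│┗━━━━━━━━━━━━━━━━
                     ┃2024-04-07│47 │Inactive│22.4
                     ┃2024-02-16│61 │Pending │18.7
                     ┗━━━━━━━━━━━━━━━━━━━━━━━━━━━━
                                                  


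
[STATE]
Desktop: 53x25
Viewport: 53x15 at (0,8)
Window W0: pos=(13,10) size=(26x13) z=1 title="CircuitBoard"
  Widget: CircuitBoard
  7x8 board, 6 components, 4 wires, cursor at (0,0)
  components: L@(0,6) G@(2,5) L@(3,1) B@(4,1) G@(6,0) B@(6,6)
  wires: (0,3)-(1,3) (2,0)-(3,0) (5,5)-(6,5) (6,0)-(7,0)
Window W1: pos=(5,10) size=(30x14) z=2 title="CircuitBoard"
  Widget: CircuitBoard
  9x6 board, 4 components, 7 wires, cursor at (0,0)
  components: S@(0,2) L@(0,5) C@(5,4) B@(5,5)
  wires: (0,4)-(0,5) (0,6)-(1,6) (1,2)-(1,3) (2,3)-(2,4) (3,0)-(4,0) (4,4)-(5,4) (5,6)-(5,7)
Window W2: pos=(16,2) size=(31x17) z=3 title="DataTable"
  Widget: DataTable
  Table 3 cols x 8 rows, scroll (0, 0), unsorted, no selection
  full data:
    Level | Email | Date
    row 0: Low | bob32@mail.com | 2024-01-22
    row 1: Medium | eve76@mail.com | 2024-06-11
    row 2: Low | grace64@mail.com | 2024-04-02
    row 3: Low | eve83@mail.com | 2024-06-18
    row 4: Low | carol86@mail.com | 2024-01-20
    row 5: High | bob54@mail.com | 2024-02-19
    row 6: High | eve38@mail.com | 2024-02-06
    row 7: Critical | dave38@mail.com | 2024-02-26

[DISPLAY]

                ┃Medium  │eve76@mail.com  │202┃      
                ┃Low     │grace64@mail.com│202┃      
     ┏━━━━━━━━━━┃Low     │eve83@mail.com  │202┃      
     ┃ CircuitBo┃Low     │carol86@mail.com│202┃      
     ┠──────────┃High    │bob54@mail.com  │202┃      
     ┃   0 1 2 3┃High    │eve38@mail.com  │202┃      
     ┃0  [.]    ┃Critical│dave38@mail.com │202┃      
     ┃          ┃                             ┃      
     ┃1         ┃                             ┃      
     ┃          ┃                             ┃      
     ┃2         ┗━━━━━━━━━━━━━━━━━━━━━━━━━━━━━┛      
     ┃                            ┃   ┃              
     ┃3   ·                       ┃   ┃              
     ┃    │                       ┃   ┃              
     ┃4   ·               ·       ┃━━━┛              


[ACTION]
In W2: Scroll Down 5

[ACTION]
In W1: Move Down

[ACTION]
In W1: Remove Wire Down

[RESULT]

                ┃Medium  │eve76@mail.com  │202┃      
                ┃Low     │grace64@mail.com│202┃      
     ┏━━━━━━━━━━┃Low     │eve83@mail.com  │202┃      
     ┃ CircuitBo┃Low     │carol86@mail.com│202┃      
     ┠──────────┃High    │bob54@mail.com  │202┃      
     ┃   0 1 2 3┃High    │eve38@mail.com  │202┃      
     ┃0         ┃Critical│dave38@mail.com │202┃      
     ┃          ┃                             ┃      
     ┃1  [.]    ┃                             ┃      
     ┃          ┃                             ┃      
     ┃2         ┗━━━━━━━━━━━━━━━━━━━━━━━━━━━━━┛      
     ┃                            ┃   ┃              
     ┃3   ·                       ┃   ┃              
     ┃    │                       ┃   ┃              
     ┃4   ·               ·       ┃━━━┛              


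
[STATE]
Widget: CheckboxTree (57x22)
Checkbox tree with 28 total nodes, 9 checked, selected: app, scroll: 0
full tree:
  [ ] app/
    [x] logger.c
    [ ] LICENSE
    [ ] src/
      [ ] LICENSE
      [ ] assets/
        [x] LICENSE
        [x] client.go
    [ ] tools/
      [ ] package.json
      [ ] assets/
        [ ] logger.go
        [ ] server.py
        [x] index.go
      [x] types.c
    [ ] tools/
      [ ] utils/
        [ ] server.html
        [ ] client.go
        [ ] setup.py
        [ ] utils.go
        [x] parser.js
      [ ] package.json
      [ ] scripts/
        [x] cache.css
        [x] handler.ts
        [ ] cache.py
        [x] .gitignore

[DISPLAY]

>[-] app/                                                
   [x] logger.c                                          
   [ ] LICENSE                                           
   [-] src/                                              
     [ ] LICENSE                                         
     [x] assets/                                         
       [x] LICENSE                                       
       [x] client.go                                     
   [-] tools/                                            
     [ ] package.json                                    
     [-] assets/                                         
       [ ] logger.go                                     
       [ ] server.py                                     
       [x] index.go                                      
     [x] types.c                                         
   [-] tools/                                            
     [-] utils/                                          
       [ ] server.html                                   
       [ ] client.go                                     
       [ ] setup.py                                      
       [ ] utils.go                                      
       [x] parser.js                                     


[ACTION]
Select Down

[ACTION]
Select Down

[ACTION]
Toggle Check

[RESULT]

 [-] app/                                                
   [x] logger.c                                          
>  [x] LICENSE                                           
   [-] src/                                              
     [ ] LICENSE                                         
     [x] assets/                                         
       [x] LICENSE                                       
       [x] client.go                                     
   [-] tools/                                            
     [ ] package.json                                    
     [-] assets/                                         
       [ ] logger.go                                     
       [ ] server.py                                     
       [x] index.go                                      
     [x] types.c                                         
   [-] tools/                                            
     [-] utils/                                          
       [ ] server.html                                   
       [ ] client.go                                     
       [ ] setup.py                                      
       [ ] utils.go                                      
       [x] parser.js                                     


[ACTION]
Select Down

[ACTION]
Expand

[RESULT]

 [-] app/                                                
   [x] logger.c                                          
   [x] LICENSE                                           
>  [-] src/                                              
     [ ] LICENSE                                         
     [x] assets/                                         
       [x] LICENSE                                       
       [x] client.go                                     
   [-] tools/                                            
     [ ] package.json                                    
     [-] assets/                                         
       [ ] logger.go                                     
       [ ] server.py                                     
       [x] index.go                                      
     [x] types.c                                         
   [-] tools/                                            
     [-] utils/                                          
       [ ] server.html                                   
       [ ] client.go                                     
       [ ] setup.py                                      
       [ ] utils.go                                      
       [x] parser.js                                     


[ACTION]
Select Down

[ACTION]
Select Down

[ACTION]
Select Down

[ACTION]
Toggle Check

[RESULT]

 [-] app/                                                
   [x] logger.c                                          
   [x] LICENSE                                           
   [-] src/                                              
     [ ] LICENSE                                         
     [-] assets/                                         
>      [ ] LICENSE                                       
       [x] client.go                                     
   [-] tools/                                            
     [ ] package.json                                    
     [-] assets/                                         
       [ ] logger.go                                     
       [ ] server.py                                     
       [x] index.go                                      
     [x] types.c                                         
   [-] tools/                                            
     [-] utils/                                          
       [ ] server.html                                   
       [ ] client.go                                     
       [ ] setup.py                                      
       [ ] utils.go                                      
       [x] parser.js                                     


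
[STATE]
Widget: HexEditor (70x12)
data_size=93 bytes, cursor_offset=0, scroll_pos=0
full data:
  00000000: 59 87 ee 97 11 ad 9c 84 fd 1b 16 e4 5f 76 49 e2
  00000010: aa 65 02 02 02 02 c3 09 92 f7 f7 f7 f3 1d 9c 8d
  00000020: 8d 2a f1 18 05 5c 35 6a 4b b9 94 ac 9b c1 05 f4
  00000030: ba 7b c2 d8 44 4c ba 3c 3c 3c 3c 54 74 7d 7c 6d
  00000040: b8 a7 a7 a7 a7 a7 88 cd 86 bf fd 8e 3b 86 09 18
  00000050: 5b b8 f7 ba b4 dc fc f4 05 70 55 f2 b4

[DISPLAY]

00000000  59 87 ee 97 11 ad 9c 84  fd 1b 16 e4 5f 76 49 e2  |Y........
00000010  aa 65 02 02 02 02 c3 09  92 f7 f7 f7 f3 1d 9c 8d  |.e.......
00000020  8d 2a f1 18 05 5c 35 6a  4b b9 94 ac 9b c1 05 f4  |.*...\5jK
00000030  ba 7b c2 d8 44 4c ba 3c  3c 3c 3c 54 74 7d 7c 6d  |.{..DL.<<
00000040  b8 a7 a7 a7 a7 a7 88 cd  86 bf fd 8e 3b 86 09 18  |.........
00000050  5b b8 f7 ba b4 dc fc f4  05 70 55 f2 b4           |[........
                                                                      
                                                                      
                                                                      
                                                                      
                                                                      
                                                                      


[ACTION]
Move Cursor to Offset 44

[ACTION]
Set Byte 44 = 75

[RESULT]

00000000  59 87 ee 97 11 ad 9c 84  fd 1b 16 e4 5f 76 49 e2  |Y........
00000010  aa 65 02 02 02 02 c3 09  92 f7 f7 f7 f3 1d 9c 8d  |.e.......
00000020  8d 2a f1 18 05 5c 35 6a  4b b9 94 ac 75 c1 05 f4  |.*...\5jK
00000030  ba 7b c2 d8 44 4c ba 3c  3c 3c 3c 54 74 7d 7c 6d  |.{..DL.<<
00000040  b8 a7 a7 a7 a7 a7 88 cd  86 bf fd 8e 3b 86 09 18  |.........
00000050  5b b8 f7 ba b4 dc fc f4  05 70 55 f2 b4           |[........
                                                                      
                                                                      
                                                                      
                                                                      
                                                                      
                                                                      


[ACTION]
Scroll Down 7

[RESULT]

00000050  5b b8 f7 ba b4 dc fc f4  05 70 55 f2 b4           |[........
                                                                      
                                                                      
                                                                      
                                                                      
                                                                      
                                                                      
                                                                      
                                                                      
                                                                      
                                                                      
                                                                      


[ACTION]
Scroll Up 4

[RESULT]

00000010  aa 65 02 02 02 02 c3 09  92 f7 f7 f7 f3 1d 9c 8d  |.e.......
00000020  8d 2a f1 18 05 5c 35 6a  4b b9 94 ac 75 c1 05 f4  |.*...\5jK
00000030  ba 7b c2 d8 44 4c ba 3c  3c 3c 3c 54 74 7d 7c 6d  |.{..DL.<<
00000040  b8 a7 a7 a7 a7 a7 88 cd  86 bf fd 8e 3b 86 09 18  |.........
00000050  5b b8 f7 ba b4 dc fc f4  05 70 55 f2 b4           |[........
                                                                      
                                                                      
                                                                      
                                                                      
                                                                      
                                                                      
                                                                      


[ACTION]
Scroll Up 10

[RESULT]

00000000  59 87 ee 97 11 ad 9c 84  fd 1b 16 e4 5f 76 49 e2  |Y........
00000010  aa 65 02 02 02 02 c3 09  92 f7 f7 f7 f3 1d 9c 8d  |.e.......
00000020  8d 2a f1 18 05 5c 35 6a  4b b9 94 ac 75 c1 05 f4  |.*...\5jK
00000030  ba 7b c2 d8 44 4c ba 3c  3c 3c 3c 54 74 7d 7c 6d  |.{..DL.<<
00000040  b8 a7 a7 a7 a7 a7 88 cd  86 bf fd 8e 3b 86 09 18  |.........
00000050  5b b8 f7 ba b4 dc fc f4  05 70 55 f2 b4           |[........
                                                                      
                                                                      
                                                                      
                                                                      
                                                                      
                                                                      
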